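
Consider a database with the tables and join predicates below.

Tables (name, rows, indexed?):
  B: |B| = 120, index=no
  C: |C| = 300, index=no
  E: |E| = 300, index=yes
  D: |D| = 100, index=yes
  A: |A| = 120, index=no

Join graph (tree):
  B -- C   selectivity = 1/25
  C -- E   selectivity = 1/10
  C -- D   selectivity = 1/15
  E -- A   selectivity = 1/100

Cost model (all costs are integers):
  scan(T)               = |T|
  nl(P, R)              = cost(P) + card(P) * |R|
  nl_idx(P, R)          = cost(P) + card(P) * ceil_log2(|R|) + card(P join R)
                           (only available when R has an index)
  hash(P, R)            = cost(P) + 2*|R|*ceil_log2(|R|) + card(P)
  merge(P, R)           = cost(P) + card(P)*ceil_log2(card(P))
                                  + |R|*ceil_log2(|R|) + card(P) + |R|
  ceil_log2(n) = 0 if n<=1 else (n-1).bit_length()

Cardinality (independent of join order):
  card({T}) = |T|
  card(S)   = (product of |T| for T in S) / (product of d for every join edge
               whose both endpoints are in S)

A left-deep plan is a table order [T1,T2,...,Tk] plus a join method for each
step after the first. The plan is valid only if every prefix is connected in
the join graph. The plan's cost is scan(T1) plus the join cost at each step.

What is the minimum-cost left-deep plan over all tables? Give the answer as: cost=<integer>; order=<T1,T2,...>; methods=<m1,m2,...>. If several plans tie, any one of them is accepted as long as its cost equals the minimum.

Selinger DP (subsets sized 1..n):
  {B}: scan cost=120, card=120
  {C}: scan cost=300, card=300
  {E}: scan cost=300, card=300
  {D}: scan cost=100, card=100
  {A}: scan cost=120, card=120
  {BC}: card=1440; try (B,hash)→2280, (C,merge)→4080, (B,merge)→4260, (C,hash)→5640, (C,nl)→36120, (B,nl)→36300; best=2280 via (B,hash)
  {CE}: card=9000; try (E,hash)→6000, (C,hash)→6000, (E,merge)→6300, (C,merge)→6300, (E,nl_idx)→12000, (E,nl)→90300 …(+1); best=6000 via (E,hash)
  {CD}: card=2000; try (D,hash)→2000, (C,merge)→3900, (D,merge)→4100, (D,nl_idx)→4400, (C,hash)→5600, (C,nl)→30100 …(+1); best=2000 via (D,hash)
  {AE}: card=360; try (E,nl_idx)→1560, (A,hash)→2280, (E,merge)→4080, (A,merge)→4260, (E,hash)→5640, (E,nl)→36120 …(+1); best=1560 via (E,nl_idx)
  {BCE}: card=43200; try (E,hash)→9120, (B,hash)→16680, (E,merge)→22560, (E,nl_idx)→58440, (B,merge)→141960, (E,nl)→434280 …(+1); best=9120 via (E,hash)
  {BCD}: card=9600; try (D,hash)→5120, (B,hash)→5680, (D,merge)→20360, (D,nl_idx)→21960, (B,merge)→26960, (D,nl)→146280 …(+1); best=5120 via (D,hash)
  {CDE}: card=60000; try (E,hash)→9400, (D,hash)→16400, (E,merge)→29000, (E,nl_idx)→80000, (D,nl_idx)→129000, (D,merge)→141800 …(+2); best=9400 via (E,hash)
  {ACE}: card=10800; try (C,hash)→7320, (C,merge)→8160, (A,hash)→16680, (C,nl)→109560, (A,merge)→141960, (A,nl)→1086000; best=7320 via (C,hash)
  {BCDE}: card=288000; try (E,hash)→20120, (D,hash)→53720, (B,hash)→71080, (E,merge)→152120, (E,nl_idx)→379520, (D,nl_idx)→599520 …(+5); best=20120 via (E,hash)
  {ABCE}: card=51840; try (B,hash)→19800, (A,hash)→54000, (B,merge)→170280, (A,merge)→744480, (B,nl)→1303320, (A,nl)→5193120; best=19800 via (B,hash)
  {ACDE}: card=72000; try (D,hash)→19520, (A,hash)→71080, (D,nl_idx)→154920, (D,merge)→170120, (A,merge)→1030360, (D,nl)→1087320 …(+1); best=19520 via (D,hash)
  {ABCDE}: card=345600; try (D,hash)→73040, (B,hash)→93200, (A,hash)→309800, (D,nl_idx)→728280, (D,merge)→901880, (B,merge)→1316480 …(+4); best=73040 via (D,hash)

cost=73040; order=A,E,C,B,D; methods=nl_idx,hash,hash,hash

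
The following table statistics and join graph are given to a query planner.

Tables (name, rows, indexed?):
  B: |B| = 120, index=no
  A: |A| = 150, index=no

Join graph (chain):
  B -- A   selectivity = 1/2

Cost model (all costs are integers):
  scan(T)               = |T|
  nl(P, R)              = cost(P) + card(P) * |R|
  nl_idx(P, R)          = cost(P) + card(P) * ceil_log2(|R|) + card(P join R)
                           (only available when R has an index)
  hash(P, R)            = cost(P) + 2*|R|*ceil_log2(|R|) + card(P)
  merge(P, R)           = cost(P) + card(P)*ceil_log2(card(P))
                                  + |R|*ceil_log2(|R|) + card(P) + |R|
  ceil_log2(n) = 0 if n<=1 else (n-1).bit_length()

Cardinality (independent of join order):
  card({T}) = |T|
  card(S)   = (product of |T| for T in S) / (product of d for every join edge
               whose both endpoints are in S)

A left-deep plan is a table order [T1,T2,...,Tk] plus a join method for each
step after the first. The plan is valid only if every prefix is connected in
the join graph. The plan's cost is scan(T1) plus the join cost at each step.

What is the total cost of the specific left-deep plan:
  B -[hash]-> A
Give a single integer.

step 1: scan B: cost=120, card=120
step 2: join A via hash
    card(P join A) = 120*150/(2) = 9000
    cost = 120 + 2*150*8 + 120 = 2640

2640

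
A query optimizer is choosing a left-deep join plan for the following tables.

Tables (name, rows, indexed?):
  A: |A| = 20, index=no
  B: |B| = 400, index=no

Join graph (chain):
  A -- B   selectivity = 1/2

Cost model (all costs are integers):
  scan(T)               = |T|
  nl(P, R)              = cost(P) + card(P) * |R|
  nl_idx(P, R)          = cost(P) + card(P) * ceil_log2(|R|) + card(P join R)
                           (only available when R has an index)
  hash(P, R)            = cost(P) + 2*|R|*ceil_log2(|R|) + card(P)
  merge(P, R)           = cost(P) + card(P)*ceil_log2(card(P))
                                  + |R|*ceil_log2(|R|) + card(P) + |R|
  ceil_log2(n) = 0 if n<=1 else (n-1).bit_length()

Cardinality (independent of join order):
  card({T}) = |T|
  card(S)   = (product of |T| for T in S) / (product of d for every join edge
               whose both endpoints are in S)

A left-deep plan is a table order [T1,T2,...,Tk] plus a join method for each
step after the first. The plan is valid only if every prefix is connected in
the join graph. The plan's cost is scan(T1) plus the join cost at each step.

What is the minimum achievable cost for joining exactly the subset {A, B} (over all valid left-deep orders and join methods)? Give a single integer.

1000

Selinger DP over subsets of {A,B}:
  {A}: scan cost=20, card=20
  {B}: scan cost=400, card=400
  {AB}: card=4000; try (A,hash)→1000, (B,merge)→4140, (A,merge)→4520, (B,hash)→7240, (B,nl)→8020, (A,nl)→8400; best=1000 via (A,hash)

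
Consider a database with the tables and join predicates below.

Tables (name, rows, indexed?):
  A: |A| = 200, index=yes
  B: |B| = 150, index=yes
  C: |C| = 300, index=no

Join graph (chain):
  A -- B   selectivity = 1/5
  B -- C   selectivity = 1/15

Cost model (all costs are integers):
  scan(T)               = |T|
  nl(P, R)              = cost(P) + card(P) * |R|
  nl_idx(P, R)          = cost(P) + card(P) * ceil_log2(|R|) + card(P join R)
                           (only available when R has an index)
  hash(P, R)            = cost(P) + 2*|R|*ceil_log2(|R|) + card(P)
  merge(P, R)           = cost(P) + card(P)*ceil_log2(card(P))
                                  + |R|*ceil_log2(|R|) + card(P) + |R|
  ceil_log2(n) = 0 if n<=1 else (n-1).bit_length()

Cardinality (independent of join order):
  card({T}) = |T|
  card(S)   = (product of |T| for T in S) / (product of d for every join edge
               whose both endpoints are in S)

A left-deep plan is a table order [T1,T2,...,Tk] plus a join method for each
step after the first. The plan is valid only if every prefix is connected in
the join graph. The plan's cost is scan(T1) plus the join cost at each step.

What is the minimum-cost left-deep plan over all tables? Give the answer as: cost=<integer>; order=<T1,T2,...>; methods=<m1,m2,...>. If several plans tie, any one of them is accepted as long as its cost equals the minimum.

cost=9200; order=C,B,A; methods=hash,hash

Selinger DP (subsets sized 1..n):
  {A}: scan cost=200, card=200
  {B}: scan cost=150, card=150
  {C}: scan cost=300, card=300
  {AB}: card=6000; try (B,hash)→2800, (A,merge)→3300, (B,merge)→3350, (A,hash)→3500, (A,nl_idx)→7350, (B,nl_idx)→7800 …(+2); best=2800 via (B,hash)
  {BC}: card=3000; try (B,hash)→3000, (C,merge)→4500, (B,merge)→4650, (C,hash)→5700, (B,nl_idx)→5700, (C,nl)→45150 …(+1); best=3000 via (B,hash)
  {ABC}: card=120000; try (A,hash)→9200, (C,hash)→14200, (A,merge)→43800, (C,merge)→89800, (A,nl_idx)→147000, (A,nl)→603000 …(+1); best=9200 via (A,hash)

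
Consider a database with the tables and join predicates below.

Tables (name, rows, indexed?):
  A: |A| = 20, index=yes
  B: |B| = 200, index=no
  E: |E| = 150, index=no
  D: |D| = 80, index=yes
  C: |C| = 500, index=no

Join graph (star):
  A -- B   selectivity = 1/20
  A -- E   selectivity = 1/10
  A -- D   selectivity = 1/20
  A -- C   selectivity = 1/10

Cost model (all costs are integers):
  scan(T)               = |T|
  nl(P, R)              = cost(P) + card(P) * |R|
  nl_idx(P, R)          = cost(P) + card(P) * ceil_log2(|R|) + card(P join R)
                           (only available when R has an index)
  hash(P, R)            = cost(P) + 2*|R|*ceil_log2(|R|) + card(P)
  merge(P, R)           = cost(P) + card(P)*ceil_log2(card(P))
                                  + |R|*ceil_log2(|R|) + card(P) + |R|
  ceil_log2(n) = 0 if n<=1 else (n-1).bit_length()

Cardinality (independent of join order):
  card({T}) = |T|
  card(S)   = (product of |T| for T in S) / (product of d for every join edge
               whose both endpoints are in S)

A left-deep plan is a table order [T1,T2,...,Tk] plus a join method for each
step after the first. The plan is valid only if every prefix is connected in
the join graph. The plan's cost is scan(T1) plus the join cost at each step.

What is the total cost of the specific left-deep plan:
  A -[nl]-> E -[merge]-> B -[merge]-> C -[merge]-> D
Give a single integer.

step 1: scan A: cost=20, card=20
step 2: join E via nl
    card(P join E) = 20*150/(10) = 300
    cost = 20 + 20*150 = 3020
step 3: join B via merge
    card(P join B) = 300*200/(20) = 3000
    cost = 3020 + 300*9 + 200*8 + 300 + 200 = 7820
step 4: join C via merge
    card(P join C) = 3000*500/(10) = 150000
    cost = 7820 + 3000*12 + 500*9 + 3000 + 500 = 51820
step 5: join D via merge
    card(P join D) = 150000*80/(20) = 600000
    cost = 51820 + 150000*18 + 80*7 + 150000 + 80 = 2902460

2902460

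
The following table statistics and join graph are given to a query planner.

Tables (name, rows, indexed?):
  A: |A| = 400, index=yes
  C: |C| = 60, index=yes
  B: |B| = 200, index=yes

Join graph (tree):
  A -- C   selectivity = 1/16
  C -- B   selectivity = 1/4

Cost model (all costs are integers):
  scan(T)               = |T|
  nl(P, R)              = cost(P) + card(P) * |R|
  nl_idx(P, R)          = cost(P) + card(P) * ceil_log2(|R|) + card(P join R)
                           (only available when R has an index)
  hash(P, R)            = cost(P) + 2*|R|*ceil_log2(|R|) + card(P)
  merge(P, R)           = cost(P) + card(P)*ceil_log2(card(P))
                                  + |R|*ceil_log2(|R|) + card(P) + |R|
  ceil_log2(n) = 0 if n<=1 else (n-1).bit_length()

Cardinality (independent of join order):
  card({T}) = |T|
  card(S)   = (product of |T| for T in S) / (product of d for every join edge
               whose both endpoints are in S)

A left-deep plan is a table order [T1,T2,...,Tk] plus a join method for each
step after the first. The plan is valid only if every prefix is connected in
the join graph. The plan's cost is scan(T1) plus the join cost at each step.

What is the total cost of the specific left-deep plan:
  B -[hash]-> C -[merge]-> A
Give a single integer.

step 1: scan B: cost=200, card=200
step 2: join C via hash
    card(P join C) = 200*60/(4) = 3000
    cost = 200 + 2*60*6 + 200 = 1120
step 3: join A via merge
    card(P join A) = 3000*400/(16) = 75000
    cost = 1120 + 3000*12 + 400*9 + 3000 + 400 = 44120

44120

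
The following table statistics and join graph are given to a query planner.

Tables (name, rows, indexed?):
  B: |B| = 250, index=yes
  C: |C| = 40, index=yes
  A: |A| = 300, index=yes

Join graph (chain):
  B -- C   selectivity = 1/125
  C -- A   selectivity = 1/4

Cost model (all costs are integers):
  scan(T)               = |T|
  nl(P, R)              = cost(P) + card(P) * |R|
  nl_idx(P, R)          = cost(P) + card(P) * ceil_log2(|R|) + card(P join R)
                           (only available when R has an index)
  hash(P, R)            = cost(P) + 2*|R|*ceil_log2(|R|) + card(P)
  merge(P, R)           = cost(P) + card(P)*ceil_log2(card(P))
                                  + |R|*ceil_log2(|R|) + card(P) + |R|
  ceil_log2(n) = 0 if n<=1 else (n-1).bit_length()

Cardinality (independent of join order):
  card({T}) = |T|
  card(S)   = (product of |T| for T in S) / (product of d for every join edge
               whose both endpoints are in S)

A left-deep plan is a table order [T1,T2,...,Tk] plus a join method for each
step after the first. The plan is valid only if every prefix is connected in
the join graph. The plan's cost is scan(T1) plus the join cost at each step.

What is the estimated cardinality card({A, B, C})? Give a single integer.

Tables in S: A(300), B(250), C(40)
Edges inside S: B-C(d=125), C-A(d=4)
numerator = 300 * 250 * 40 = 3000000
denominator = 125 * 4 = 500
card(S) = 3000000 / 500 = 6000

6000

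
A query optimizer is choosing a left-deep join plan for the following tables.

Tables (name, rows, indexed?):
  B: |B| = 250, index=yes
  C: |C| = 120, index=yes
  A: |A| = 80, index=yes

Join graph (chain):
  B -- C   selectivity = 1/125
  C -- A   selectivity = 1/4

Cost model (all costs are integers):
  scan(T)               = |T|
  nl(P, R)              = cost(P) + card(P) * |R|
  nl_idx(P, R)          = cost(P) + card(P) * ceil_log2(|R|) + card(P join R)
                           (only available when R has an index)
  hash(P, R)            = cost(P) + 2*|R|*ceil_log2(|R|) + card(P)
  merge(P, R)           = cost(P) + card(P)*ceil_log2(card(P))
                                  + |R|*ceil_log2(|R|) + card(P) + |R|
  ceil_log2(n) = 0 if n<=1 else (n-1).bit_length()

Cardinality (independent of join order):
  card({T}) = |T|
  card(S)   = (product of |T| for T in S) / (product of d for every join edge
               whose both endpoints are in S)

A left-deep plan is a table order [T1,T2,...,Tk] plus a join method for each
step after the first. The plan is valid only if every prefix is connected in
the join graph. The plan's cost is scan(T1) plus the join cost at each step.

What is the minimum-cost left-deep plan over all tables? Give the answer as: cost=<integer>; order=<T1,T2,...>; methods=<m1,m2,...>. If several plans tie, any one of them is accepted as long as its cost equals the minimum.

cost=2680; order=C,B,A; methods=nl_idx,hash

Selinger DP (subsets sized 1..n):
  {B}: scan cost=250, card=250
  {C}: scan cost=120, card=120
  {A}: scan cost=80, card=80
  {BC}: card=240; try (B,nl_idx)→1320, (C,hash)→2180, (C,nl_idx)→2240, (B,merge)→3330, (C,merge)→3460, (B,hash)→4240 …(+2); best=1320 via (B,nl_idx)
  {AC}: card=2400; try (A,hash)→1360, (C,merge)→1680, (A,merge)→1720, (C,hash)→1840, (C,nl_idx)→3040, (A,nl_idx)→3360 …(+2); best=1360 via (A,hash)
  {ABC}: card=4800; try (A,hash)→2680, (A,merge)→4120, (B,hash)→7760, (A,nl_idx)→7800, (A,nl)→20520, (B,nl_idx)→25360 …(+2); best=2680 via (A,hash)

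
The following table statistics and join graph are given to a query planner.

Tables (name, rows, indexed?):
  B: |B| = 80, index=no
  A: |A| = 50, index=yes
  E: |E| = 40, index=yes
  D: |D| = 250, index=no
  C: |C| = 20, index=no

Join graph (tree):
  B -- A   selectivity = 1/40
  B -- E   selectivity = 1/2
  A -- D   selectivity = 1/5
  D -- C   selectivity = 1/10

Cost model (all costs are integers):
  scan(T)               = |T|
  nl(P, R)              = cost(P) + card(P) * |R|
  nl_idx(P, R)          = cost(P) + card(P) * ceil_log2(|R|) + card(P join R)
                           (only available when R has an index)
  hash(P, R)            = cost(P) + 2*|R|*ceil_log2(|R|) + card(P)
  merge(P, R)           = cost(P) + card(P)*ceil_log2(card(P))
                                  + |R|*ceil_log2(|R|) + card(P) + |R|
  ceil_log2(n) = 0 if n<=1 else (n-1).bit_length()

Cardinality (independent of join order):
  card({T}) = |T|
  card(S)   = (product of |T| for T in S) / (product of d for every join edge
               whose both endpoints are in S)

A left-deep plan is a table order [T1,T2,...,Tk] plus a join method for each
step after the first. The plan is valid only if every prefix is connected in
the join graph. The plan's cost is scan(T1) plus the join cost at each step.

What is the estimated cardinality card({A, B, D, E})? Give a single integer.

Tables in S: A(50), B(80), D(250), E(40)
Edges inside S: B-A(d=40), B-E(d=2), A-D(d=5)
numerator = 50 * 80 * 250 * 40 = 40000000
denominator = 40 * 2 * 5 = 400
card(S) = 40000000 / 400 = 100000

100000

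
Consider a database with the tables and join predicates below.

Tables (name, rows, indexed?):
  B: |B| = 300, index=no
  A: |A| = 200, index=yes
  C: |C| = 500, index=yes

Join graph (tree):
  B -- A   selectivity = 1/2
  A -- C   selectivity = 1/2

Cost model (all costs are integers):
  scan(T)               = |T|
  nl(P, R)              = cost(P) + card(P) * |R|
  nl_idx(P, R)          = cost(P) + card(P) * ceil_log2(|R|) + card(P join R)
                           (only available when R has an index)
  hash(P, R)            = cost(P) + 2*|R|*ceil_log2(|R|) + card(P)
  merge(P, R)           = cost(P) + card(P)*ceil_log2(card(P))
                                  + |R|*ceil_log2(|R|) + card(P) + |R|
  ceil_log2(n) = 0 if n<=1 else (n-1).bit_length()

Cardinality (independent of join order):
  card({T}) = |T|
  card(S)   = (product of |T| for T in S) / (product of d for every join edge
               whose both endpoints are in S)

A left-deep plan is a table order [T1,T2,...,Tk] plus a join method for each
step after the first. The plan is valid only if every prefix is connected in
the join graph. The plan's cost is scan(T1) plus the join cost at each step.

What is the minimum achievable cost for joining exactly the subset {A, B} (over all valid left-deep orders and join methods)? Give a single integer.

Selinger DP over subsets of {A,B}:
  {B}: scan cost=300, card=300
  {A}: scan cost=200, card=200
  {AB}: card=30000; try (A,hash)→3800, (B,merge)→5000, (A,merge)→5100, (B,hash)→5800, (A,nl_idx)→32700, (B,nl)→60200 …(+1); best=3800 via (A,hash)

3800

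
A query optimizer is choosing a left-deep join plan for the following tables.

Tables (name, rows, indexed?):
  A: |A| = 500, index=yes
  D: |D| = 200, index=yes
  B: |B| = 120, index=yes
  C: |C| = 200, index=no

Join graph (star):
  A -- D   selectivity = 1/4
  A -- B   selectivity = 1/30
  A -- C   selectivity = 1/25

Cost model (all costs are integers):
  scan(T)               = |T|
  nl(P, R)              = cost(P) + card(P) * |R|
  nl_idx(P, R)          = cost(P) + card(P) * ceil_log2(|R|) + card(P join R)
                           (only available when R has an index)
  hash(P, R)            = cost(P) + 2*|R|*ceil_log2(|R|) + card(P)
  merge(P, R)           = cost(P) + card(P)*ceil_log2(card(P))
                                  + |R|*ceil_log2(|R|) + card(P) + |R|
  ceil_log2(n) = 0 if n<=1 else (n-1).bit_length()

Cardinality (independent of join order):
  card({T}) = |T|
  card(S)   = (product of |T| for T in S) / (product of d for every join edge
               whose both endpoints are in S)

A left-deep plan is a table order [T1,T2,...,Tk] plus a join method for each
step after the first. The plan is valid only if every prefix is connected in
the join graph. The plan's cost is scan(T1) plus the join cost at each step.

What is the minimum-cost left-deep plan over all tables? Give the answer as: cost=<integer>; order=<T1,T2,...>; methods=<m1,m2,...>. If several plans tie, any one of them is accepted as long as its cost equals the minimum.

Selinger DP (subsets sized 1..n):
  {A}: scan cost=500, card=500
  {D}: scan cost=200, card=200
  {B}: scan cost=120, card=120
  {C}: scan cost=200, card=200
  {AD}: card=25000; try (D,hash)→4200, (A,merge)→7000, (D,merge)→7300, (A,hash)→9400, (A,nl_idx)→27000, (D,nl_idx)→29500 …(+2); best=4200 via (D,hash)
  {AB}: card=2000; try (B,hash)→2680, (A,nl_idx)→3200, (B,nl_idx)→6000, (A,merge)→6080, (B,merge)→6460, (A,hash)→9240 …(+2); best=2680 via (B,hash)
  {AC}: card=4000; try (C,hash)→4200, (A,nl_idx)→6000, (A,merge)→7000, (C,merge)→7300, (A,hash)→9400, (A,nl)→100200 …(+1); best=4200 via (C,hash)
  {ABD}: card=100000; try (D,hash)→7880, (D,merge)→28480, (B,hash)→30880, (D,nl_idx)→118680, (B,nl_idx)→279200, (D,nl)→402680 …(+2); best=7880 via (D,hash)
  {ACD}: card=200000; try (D,hash)→11400, (C,hash)→32400, (D,merge)→58000, (D,nl_idx)→236200, (C,merge)→406000, (D,nl)→804200 …(+1); best=11400 via (D,hash)
  {ABC}: card=16000; try (C,hash)→7880, (B,hash)→9880, (C,merge)→28480, (B,nl_idx)→48200, (B,merge)→57160, (C,nl)→402680 …(+1); best=7880 via (C,hash)
  {ABCD}: card=800000; try (D,hash)→27080, (C,hash)→111080, (B,hash)→213080, (D,merge)→249680, (D,nl_idx)→935880, (C,merge)→1809680 …(+5); best=27080 via (D,hash)

cost=27080; order=A,B,C,D; methods=hash,hash,hash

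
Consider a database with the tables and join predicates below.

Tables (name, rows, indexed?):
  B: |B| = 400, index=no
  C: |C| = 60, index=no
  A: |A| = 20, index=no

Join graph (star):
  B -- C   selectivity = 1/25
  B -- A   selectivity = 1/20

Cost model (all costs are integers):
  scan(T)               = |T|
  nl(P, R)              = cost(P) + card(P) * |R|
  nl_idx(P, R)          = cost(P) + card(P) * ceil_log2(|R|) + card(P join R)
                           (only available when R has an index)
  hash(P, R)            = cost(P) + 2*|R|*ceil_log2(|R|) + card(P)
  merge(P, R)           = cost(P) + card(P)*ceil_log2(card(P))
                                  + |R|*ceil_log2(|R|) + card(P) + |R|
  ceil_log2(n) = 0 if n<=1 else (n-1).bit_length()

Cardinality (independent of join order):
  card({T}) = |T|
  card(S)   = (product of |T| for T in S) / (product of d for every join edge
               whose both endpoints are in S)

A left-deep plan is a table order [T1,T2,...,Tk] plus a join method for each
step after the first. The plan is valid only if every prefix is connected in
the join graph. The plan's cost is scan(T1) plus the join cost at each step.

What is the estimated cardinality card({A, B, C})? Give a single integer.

960

Tables in S: A(20), B(400), C(60)
Edges inside S: B-C(d=25), B-A(d=20)
numerator = 20 * 400 * 60 = 480000
denominator = 25 * 20 = 500
card(S) = 480000 / 500 = 960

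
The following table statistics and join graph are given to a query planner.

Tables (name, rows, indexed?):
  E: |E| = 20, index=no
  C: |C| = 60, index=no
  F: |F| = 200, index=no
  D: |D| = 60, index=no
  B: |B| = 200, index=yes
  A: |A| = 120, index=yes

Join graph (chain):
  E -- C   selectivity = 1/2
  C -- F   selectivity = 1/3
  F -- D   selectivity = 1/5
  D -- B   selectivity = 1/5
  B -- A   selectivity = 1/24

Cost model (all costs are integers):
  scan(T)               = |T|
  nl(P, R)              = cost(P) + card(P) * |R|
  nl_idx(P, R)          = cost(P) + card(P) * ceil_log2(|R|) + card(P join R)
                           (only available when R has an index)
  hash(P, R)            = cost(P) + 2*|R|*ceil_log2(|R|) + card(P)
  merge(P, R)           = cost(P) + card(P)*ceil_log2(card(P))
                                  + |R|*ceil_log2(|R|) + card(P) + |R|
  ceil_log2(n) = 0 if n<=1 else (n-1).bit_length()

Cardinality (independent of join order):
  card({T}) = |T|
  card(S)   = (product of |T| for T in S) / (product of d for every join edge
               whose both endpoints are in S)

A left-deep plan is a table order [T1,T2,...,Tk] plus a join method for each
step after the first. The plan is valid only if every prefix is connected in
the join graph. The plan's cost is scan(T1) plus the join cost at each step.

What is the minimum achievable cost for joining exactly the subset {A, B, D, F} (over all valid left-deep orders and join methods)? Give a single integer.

Selinger DP over subsets of {A,B,D,F}:
  {F}: scan cost=200, card=200
  {D}: scan cost=60, card=60
  {B}: scan cost=200, card=200
  {A}: scan cost=120, card=120
  {DF}: card=2400; try (D,hash)→1120, (F,merge)→2280, (D,merge)→2420, (F,hash)→3320, (F,nl)→12060, (D,nl)→12200; best=1120 via (D,hash)
  {BD}: card=2400; try (D,hash)→1120, (B,merge)→2280, (D,merge)→2420, (B,nl_idx)→2940, (B,hash)→3320, (B,nl)→12060 …(+1); best=1120 via (D,hash)
  {AB}: card=1000; try (B,nl_idx)→2080, (A,hash)→2080, (A,nl_idx)→2600, (B,merge)→2880, (A,merge)→2960, (B,hash)→3440 …(+2); best=2080 via (B,nl_idx)
  {BDF}: card=96000; try (F,hash)→6720, (B,hash)→6720, (F,merge)→34120, (B,merge)→34120, (B,nl_idx)→116320, (F,nl)→481120 …(+1); best=6720 via (F,hash)
  {ABD}: card=12000; try (D,hash)→3800, (A,hash)→5200, (D,merge)→13500, (A,nl_idx)→29920, (A,merge)→33280, (D,nl)→62080 …(+1); best=3800 via (D,hash)
  {ABDF}: card=480000; try (F,hash)→19000, (A,hash)→104400, (F,merge)→185600, (A,nl_idx)→1158720, (A,merge)→1735680, (F,nl)→2403800 …(+1); best=19000 via (F,hash)

19000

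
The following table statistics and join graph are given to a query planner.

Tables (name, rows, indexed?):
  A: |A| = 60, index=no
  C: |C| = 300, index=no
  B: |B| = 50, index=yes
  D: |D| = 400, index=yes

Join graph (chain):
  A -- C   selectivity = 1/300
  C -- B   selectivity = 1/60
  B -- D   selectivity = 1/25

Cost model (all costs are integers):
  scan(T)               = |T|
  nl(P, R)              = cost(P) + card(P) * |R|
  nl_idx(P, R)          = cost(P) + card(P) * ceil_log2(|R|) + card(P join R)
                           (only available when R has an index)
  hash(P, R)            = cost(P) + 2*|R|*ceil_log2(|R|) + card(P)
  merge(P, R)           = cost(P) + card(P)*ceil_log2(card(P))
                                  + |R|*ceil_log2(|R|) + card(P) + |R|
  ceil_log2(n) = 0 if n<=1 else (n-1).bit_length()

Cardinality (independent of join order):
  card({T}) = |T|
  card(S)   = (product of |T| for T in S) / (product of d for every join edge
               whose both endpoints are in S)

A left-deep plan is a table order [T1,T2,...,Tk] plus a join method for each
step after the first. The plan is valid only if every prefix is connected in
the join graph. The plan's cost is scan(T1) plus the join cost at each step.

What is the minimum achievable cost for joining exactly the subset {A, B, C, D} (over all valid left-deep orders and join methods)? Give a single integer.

2980

Selinger DP over subsets of {A,B,C,D}:
  {A}: scan cost=60, card=60
  {C}: scan cost=300, card=300
  {B}: scan cost=50, card=50
  {D}: scan cost=400, card=400
  {AC}: card=60; try (A,hash)→1320, (C,merge)→3480, (A,merge)→3720, (C,hash)→5520, (C,nl)→18060, (A,nl)→18300; best=1320 via (A,hash)
  {BC}: card=250; try (B,hash)→1200, (B,nl_idx)→2350, (C,merge)→3400, (B,merge)→3650, (C,hash)→5500, (C,nl)→15050 …(+1); best=1200 via (B,hash)
  {BD}: card=800; try (D,nl_idx)→1300, (B,hash)→1400, (B,nl_idx)→3600, (D,merge)→4400, (B,merge)→4750, (D,hash)→7300 …(+2); best=1300 via (D,nl_idx)
  {ABC}: card=50; try (B,nl_idx)→1730, (B,hash)→1980, (B,merge)→2090, (A,hash)→2170, (A,merge)→3870, (B,nl)→4320 …(+1); best=1730 via (B,nl_idx)
  {BCD}: card=4000; try (D,merge)→7450, (D,nl_idx)→7450, (C,hash)→7500, (D,hash)→8650, (C,merge)→13100, (D,nl)→101200 …(+1); best=7450 via (D,merge)
  {ABCD}: card=800; try (D,nl_idx)→2980, (D,merge)→6080, (D,hash)→8980, (A,hash)→12170, (D,nl)→21730, (A,merge)→59870 …(+1); best=2980 via (D,nl_idx)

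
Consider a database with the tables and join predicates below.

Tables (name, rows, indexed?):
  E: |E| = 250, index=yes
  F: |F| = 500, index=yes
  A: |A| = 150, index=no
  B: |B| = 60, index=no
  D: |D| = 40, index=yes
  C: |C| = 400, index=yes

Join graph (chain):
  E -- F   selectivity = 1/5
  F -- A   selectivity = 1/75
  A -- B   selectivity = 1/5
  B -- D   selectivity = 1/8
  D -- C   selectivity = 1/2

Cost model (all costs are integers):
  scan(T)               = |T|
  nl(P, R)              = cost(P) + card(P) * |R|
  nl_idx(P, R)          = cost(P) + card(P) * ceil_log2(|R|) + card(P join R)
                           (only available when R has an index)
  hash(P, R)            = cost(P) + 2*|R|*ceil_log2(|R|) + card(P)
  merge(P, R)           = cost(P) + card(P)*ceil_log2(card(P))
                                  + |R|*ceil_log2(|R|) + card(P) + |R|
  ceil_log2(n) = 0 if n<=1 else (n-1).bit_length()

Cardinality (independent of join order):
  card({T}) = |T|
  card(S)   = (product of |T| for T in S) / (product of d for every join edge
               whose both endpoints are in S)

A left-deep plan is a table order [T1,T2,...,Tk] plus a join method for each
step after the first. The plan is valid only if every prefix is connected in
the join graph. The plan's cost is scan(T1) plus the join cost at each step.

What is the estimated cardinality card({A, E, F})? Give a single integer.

Tables in S: A(150), E(250), F(500)
Edges inside S: E-F(d=5), F-A(d=75)
numerator = 150 * 250 * 500 = 18750000
denominator = 5 * 75 = 375
card(S) = 18750000 / 375 = 50000

50000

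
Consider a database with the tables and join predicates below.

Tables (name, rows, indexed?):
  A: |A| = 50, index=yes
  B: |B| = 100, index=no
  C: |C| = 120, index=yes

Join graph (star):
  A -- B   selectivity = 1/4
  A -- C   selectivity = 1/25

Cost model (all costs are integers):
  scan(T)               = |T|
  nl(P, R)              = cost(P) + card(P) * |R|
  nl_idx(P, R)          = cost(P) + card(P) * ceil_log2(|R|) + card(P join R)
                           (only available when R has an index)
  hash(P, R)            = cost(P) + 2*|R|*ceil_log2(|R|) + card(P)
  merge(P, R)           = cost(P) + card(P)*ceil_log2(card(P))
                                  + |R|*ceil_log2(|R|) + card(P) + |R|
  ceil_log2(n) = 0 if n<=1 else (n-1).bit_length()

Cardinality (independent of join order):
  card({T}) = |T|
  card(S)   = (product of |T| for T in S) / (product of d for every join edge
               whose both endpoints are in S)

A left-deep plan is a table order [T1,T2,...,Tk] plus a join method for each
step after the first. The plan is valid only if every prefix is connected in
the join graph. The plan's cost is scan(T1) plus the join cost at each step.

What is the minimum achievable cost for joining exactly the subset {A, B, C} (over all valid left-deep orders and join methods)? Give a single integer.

Selinger DP over subsets of {A,B,C}:
  {A}: scan cost=50, card=50
  {B}: scan cost=100, card=100
  {C}: scan cost=120, card=120
  {AB}: card=1250; try (A,hash)→800, (B,merge)→1200, (A,merge)→1250, (B,hash)→1500, (A,nl_idx)→1950, (B,nl)→5050 …(+1); best=800 via (A,hash)
  {AC}: card=240; try (C,nl_idx)→640, (A,hash)→840, (A,nl_idx)→1080, (C,merge)→1360, (A,merge)→1430, (C,hash)→1780 …(+2); best=640 via (C,nl_idx)
  {ABC}: card=6000; try (B,hash)→2280, (B,merge)→3600, (C,hash)→3730, (C,nl_idx)→15550, (C,merge)→16760, (B,nl)→24640 …(+1); best=2280 via (B,hash)

2280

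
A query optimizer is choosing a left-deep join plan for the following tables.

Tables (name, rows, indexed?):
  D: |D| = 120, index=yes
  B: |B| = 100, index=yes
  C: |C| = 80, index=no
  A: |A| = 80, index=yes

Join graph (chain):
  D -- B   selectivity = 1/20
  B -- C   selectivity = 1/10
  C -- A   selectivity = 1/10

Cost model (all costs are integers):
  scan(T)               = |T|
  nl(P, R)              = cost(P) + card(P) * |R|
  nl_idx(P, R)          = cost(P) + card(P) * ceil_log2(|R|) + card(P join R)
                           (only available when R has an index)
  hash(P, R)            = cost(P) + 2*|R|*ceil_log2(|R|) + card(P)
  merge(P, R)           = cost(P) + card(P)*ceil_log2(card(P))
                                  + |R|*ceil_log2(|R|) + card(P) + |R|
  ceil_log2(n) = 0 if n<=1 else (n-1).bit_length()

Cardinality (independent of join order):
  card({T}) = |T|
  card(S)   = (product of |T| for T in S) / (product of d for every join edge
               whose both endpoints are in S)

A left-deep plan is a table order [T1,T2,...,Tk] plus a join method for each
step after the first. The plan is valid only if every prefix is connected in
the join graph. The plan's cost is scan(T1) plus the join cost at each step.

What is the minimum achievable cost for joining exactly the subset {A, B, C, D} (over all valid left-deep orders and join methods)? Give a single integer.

Selinger DP over subsets of {A,B,C,D}:
  {D}: scan cost=120, card=120
  {B}: scan cost=100, card=100
  {C}: scan cost=80, card=80
  {A}: scan cost=80, card=80
  {BD}: card=600; try (D,nl_idx)→1400, (B,nl_idx)→1560, (B,hash)→1640, (D,merge)→1860, (D,hash)→1880, (B,merge)→1880 …(+2); best=1400 via (D,nl_idx)
  {BC}: card=800; try (C,hash)→1320, (B,nl_idx)→1440, (B,merge)→1520, (C,merge)→1540, (B,hash)→1560, (B,nl)→8080 …(+1); best=1320 via (C,hash)
  {AC}: card=640; try (C,hash)→1280, (A,hash)→1280, (A,nl_idx)→1280, (C,merge)→1360, (A,merge)→1360, (C,nl)→6480 …(+1); best=1280 via (C,hash)
  {BCD}: card=4800; try (C,hash)→3120, (D,hash)→3800, (C,merge)→8640, (D,merge)→11080, (D,nl_idx)→11720, (C,nl)→49400 …(+1); best=3120 via (C,hash)
  {ABC}: card=6400; try (A,hash)→3240, (B,hash)→3320, (B,merge)→9120, (A,merge)→10760, (B,nl_idx)→12160, (A,nl_idx)→13320 …(+2); best=3240 via (A,hash)
  {ABCD}: card=38400; try (A,hash)→9040, (D,hash)→11320, (A,merge)→70960, (A,nl_idx)→75120, (D,nl_idx)→86440, (D,merge)→93800 …(+2); best=9040 via (A,hash)

9040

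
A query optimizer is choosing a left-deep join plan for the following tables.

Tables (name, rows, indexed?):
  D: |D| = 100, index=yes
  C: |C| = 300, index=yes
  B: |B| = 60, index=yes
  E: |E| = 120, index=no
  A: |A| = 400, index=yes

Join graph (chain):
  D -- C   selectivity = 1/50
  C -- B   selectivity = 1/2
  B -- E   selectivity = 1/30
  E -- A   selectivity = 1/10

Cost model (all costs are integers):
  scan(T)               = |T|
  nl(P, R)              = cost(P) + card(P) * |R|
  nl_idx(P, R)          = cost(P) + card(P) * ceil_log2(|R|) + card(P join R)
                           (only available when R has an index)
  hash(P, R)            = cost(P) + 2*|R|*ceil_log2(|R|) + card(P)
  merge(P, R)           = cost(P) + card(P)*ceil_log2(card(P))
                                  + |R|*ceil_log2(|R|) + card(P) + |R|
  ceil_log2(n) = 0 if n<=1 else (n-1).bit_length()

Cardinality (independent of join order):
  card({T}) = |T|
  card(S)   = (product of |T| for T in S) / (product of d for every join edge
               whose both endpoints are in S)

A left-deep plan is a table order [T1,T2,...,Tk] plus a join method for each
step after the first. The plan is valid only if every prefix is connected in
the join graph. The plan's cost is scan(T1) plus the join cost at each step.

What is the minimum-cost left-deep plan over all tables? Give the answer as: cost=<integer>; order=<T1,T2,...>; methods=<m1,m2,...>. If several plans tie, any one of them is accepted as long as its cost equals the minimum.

Selinger DP (subsets sized 1..n):
  {D}: scan cost=100, card=100
  {C}: scan cost=300, card=300
  {B}: scan cost=60, card=60
  {E}: scan cost=120, card=120
  {A}: scan cost=400, card=400
  {CD}: card=600; try (C,nl_idx)→1600, (D,hash)→2000, (D,nl_idx)→3000, (C,merge)→3900, (D,merge)→4100, (C,hash)→5600 …(+2); best=1600 via (C,nl_idx)
  {BC}: card=9000; try (B,hash)→1320, (C,merge)→3480, (B,merge)→3720, (C,hash)→5520, (C,nl_idx)→9600, (B,nl_idx)→11100 …(+2); best=1320 via (B,hash)
  {BE}: card=240; try (B,hash)→960, (B,nl_idx)→1080, (E,merge)→1440, (B,merge)→1500, (E,hash)→1800, (E,nl)→7260 …(+1); best=960 via (B,hash)
  {AE}: card=4800; try (E,hash)→2480, (A,merge)→5080, (E,merge)→5360, (A,nl_idx)→6000, (A,hash)→7440, (A,nl)→48120 …(+1); best=2480 via (E,hash)
  {BCD}: card=18000; try (B,hash)→2920, (B,merge)→8620, (D,hash)→11720, (B,nl_idx)→23200, (B,nl)→37600, (D,nl_idx)→82320 …(+2); best=2920 via (B,hash)
  {BCE}: card=36000; try (C,merge)→6120, (C,hash)→6600, (E,hash)→12000, (C,nl_idx)→39120, (C,nl)→72960, (E,merge)→137280 …(+1); best=6120 via (C,merge)
  {ABE}: card=9600; try (A,merge)→7120, (B,hash)→8000, (A,hash)→8400, (A,nl_idx)→12720, (B,nl_idx)→40880, (B,merge)→70100 …(+2); best=7120 via (A,merge)
  {BCDE}: card=72000; try (E,hash)→22600, (D,hash)→43520, (E,merge)→291880, (D,nl_idx)→330120, (D,merge)→618920, (E,nl)→2162920 …(+1); best=22600 via (E,hash)
  {ABCE}: card=1440000; try (C,hash)→22120, (A,hash)→49320, (C,merge)→154120, (A,merge)→622120, (C,nl_idx)→1533520, (A,nl_idx)→1770120 …(+2); best=22120 via (C,hash)
  {ABCDE}: card=2880000; try (A,hash)→101800, (A,merge)→1322600, (D,hash)→1463520, (A,nl_idx)→3550600, (D,nl_idx)→12982120, (A,nl)→28822600 …(+2); best=101800 via (A,hash)

cost=101800; order=D,C,B,E,A; methods=nl_idx,hash,hash,hash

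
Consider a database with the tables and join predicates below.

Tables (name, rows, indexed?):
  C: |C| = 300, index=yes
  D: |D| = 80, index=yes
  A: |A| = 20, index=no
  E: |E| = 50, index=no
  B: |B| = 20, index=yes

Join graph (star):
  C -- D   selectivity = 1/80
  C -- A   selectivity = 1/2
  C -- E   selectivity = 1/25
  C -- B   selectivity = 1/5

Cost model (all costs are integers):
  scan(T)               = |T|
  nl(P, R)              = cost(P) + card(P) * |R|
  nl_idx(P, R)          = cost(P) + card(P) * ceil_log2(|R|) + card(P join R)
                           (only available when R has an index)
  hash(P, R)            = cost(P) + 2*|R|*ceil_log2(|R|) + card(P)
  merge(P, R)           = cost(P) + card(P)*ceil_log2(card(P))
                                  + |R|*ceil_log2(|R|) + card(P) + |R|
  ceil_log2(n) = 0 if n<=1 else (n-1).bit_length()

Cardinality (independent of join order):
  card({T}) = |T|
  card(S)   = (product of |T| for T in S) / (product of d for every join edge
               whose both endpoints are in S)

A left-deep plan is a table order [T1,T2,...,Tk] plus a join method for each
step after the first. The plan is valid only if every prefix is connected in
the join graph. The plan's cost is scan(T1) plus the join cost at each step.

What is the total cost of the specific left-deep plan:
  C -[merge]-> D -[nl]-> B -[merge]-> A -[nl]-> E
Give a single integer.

step 1: scan C: cost=300, card=300
step 2: join D via merge
    card(P join D) = 300*80/(80) = 300
    cost = 300 + 300*9 + 80*7 + 300 + 80 = 3940
step 3: join B via nl
    card(P join B) = 300*20/(5) = 1200
    cost = 3940 + 300*20 = 9940
step 4: join A via merge
    card(P join A) = 1200*20/(2) = 12000
    cost = 9940 + 1200*11 + 20*5 + 1200 + 20 = 24460
step 5: join E via nl
    card(P join E) = 12000*50/(25) = 24000
    cost = 24460 + 12000*50 = 624460

624460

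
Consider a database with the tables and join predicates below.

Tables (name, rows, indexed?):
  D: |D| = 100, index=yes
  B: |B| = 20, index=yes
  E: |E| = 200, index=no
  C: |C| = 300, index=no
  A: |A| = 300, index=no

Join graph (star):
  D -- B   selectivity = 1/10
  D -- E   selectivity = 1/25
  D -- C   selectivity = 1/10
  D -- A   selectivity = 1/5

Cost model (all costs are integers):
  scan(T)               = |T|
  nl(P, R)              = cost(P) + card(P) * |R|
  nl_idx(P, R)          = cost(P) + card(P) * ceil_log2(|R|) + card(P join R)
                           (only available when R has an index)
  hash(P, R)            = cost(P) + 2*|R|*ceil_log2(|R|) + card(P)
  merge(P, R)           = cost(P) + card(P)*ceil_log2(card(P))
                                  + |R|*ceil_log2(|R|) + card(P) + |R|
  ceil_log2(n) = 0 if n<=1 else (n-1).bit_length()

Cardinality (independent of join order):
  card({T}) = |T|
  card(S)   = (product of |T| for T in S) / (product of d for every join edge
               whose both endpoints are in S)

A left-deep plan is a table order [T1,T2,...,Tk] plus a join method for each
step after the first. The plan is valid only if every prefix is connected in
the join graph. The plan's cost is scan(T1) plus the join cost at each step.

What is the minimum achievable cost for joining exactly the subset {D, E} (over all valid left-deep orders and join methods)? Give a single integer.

1800

Selinger DP over subsets of {D,E}:
  {D}: scan cost=100, card=100
  {E}: scan cost=200, card=200
  {DE}: card=800; try (D,hash)→1800, (D,nl_idx)→2400, (E,merge)→2700, (D,merge)→2800, (E,hash)→3400, (E,nl)→20100 …(+1); best=1800 via (D,hash)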